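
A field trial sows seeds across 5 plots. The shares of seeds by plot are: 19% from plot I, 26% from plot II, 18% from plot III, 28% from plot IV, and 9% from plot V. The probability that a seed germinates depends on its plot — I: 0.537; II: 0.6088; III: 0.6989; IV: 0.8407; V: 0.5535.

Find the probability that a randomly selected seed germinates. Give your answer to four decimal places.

P(G) ≈ 0.6713

Using total probability over the partition,
P(G) = P(G|I)·P(I) + P(G|II)·P(II) + P(G|III)·P(III) + P(G|IV)·P(IV) + P(G|V)·P(V)
      = 0.537·0.19 + 0.6088·0.26 + 0.6989·0.18 + 0.8407·0.28 + 0.5535·0.09
      = 0.10203 + 0.158288 + 0.125802 + 0.235396 + 0.049815 = 0.671331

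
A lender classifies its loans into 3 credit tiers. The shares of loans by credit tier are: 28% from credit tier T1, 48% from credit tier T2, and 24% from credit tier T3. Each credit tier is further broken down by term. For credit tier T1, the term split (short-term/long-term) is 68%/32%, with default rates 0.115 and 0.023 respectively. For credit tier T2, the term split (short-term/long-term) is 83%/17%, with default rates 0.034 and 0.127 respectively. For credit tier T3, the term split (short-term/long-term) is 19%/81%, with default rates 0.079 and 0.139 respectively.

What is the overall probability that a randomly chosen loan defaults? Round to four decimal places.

P(D|T1) = 0.68·0.115 + 0.32·0.023 = 0.0782 + 0.00736 = 0.08556
P(D|T2) = 0.83·0.034 + 0.17·0.127 = 0.02822 + 0.02159 = 0.04981
P(D|T3) = 0.19·0.079 + 0.81·0.139 = 0.01501 + 0.11259 = 0.1276
Then overall,
P(D) = 0.28·0.08556 + 0.48·0.04981 + 0.24·0.1276
      = 0.0239568 + 0.0239088 + 0.030624 = 0.0784896

P(D) ≈ 0.0785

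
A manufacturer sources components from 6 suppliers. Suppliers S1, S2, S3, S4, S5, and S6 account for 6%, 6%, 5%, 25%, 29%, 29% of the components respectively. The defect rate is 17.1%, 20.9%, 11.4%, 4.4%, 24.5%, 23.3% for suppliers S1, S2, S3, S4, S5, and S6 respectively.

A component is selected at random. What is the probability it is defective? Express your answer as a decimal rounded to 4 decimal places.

0.1781

P(D) = P(D|S1)·P(S1) + P(D|S2)·P(S2) + P(D|S3)·P(S3) + P(D|S4)·P(S4) + P(D|S5)·P(S5) + P(D|S6)·P(S6)
      = 0.171·0.06 + 0.209·0.06 + 0.114·0.05 + 0.044·0.25 + 0.245·0.29 + 0.233·0.29
      = 0.01026 + 0.01254 + 0.0057 + 0.011 + 0.07105 + 0.06757 = 0.17812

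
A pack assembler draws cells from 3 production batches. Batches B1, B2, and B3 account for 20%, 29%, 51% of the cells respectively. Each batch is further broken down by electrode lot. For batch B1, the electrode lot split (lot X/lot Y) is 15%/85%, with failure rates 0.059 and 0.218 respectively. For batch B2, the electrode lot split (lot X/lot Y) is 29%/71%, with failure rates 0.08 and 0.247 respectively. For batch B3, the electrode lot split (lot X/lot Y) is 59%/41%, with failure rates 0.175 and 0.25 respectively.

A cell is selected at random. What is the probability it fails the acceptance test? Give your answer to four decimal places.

0.2013

P(F|B1) = 0.15·0.059 + 0.85·0.218 = 0.00885 + 0.1853 = 0.19415
P(F|B2) = 0.29·0.08 + 0.71·0.247 = 0.0232 + 0.17537 = 0.19857
P(F|B3) = 0.59·0.175 + 0.41·0.25 = 0.10325 + 0.1025 = 0.20575
By total probability over the outer partition,
P(F) = 0.2·0.19415 + 0.29·0.19857 + 0.51·0.20575
      = 0.03883 + 0.0575853 + 0.1049325 = 0.2013478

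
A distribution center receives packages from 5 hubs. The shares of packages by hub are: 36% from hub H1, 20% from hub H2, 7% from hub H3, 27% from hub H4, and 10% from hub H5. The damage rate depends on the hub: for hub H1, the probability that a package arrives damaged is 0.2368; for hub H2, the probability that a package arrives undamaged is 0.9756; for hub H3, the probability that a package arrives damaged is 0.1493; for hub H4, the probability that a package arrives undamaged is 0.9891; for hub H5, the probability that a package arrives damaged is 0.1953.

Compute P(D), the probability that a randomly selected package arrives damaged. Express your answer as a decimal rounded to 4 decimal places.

P(D|H2) = 1 − 0.9756 = 0.0244.
P(D|H4) = 1 − 0.9891 = 0.0109.
Using total probability over the partition,
P(D) = P(D|H1)·P(H1) + P(D|H2)·P(H2) + P(D|H3)·P(H3) + P(D|H4)·P(H4) + P(D|H5)·P(H5)
      = 0.2368·0.36 + 0.0244·0.2 + 0.1493·0.07 + 0.0109·0.27 + 0.1953·0.1
      = 0.085248 + 0.00488 + 0.010451 + 0.002943 + 0.01953 = 0.123052

P(D) ≈ 0.1231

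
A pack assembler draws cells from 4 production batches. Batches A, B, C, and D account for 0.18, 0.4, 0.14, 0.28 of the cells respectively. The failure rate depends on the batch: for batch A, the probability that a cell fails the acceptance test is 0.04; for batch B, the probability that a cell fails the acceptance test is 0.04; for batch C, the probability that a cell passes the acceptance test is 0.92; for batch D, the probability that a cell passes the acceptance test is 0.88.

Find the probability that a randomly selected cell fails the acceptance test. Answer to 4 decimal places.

P(F) ≈ 0.0680

P(F|C) = 1 − 0.92 = 0.08.
P(F|D) = 1 − 0.88 = 0.12.
P(F) = P(F|A)·P(A) + P(F|B)·P(B) + P(F|C)·P(C) + P(F|D)·P(D)
      = 0.04·0.18 + 0.04·0.4 + 0.08·0.14 + 0.12·0.28
      = 0.0072 + 0.016 + 0.0112 + 0.0336 = 0.068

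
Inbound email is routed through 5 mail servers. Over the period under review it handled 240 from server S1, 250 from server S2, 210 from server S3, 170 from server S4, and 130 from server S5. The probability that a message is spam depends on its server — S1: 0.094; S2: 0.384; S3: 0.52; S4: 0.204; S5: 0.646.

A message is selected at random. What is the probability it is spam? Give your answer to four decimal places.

Total: 240 + 250 + 210 + 170 + 130 = 1000.
P(S1) = 240/1000 = 0.24. P(S2) = 250/1000 = 0.25. P(S3) = 210/1000 = 0.21. P(S4) = 170/1000 = 0.17. P(S5) = 130/1000 = 0.13.
P(S) = P(S|S1)·P(S1) + P(S|S2)·P(S2) + P(S|S3)·P(S3) + P(S|S4)·P(S4) + P(S|S5)·P(S5)
      = 0.094·0.24 + 0.384·0.25 + 0.52·0.21 + 0.204·0.17 + 0.646·0.13
      = 0.02256 + 0.096 + 0.1092 + 0.03468 + 0.08398 = 0.34642

0.3464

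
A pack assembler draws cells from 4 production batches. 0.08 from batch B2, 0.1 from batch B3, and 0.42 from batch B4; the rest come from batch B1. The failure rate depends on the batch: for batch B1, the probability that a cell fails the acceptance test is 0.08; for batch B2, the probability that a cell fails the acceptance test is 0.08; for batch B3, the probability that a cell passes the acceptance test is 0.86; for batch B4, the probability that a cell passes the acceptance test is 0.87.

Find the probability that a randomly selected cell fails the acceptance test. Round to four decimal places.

0.1070

P(B1) = 1 − (0.08 + 0.1 + 0.42) = 0.4.
P(F|B3) = 1 − 0.86 = 0.14.
P(F|B4) = 1 − 0.87 = 0.13.
P(F) = P(F|B1)·P(B1) + P(F|B2)·P(B2) + P(F|B3)·P(B3) + P(F|B4)·P(B4)
      = 0.08·0.4 + 0.08·0.08 + 0.14·0.1 + 0.13·0.42
      = 0.032 + 0.0064 + 0.014 + 0.0546 = 0.107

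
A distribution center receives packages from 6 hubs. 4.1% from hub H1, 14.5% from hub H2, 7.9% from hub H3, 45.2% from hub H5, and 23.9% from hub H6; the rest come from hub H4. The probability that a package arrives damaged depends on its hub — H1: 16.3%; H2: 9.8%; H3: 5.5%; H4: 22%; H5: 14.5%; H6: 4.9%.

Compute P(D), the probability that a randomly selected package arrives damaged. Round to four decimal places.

0.1122

P(H4) = 1 − (0.041 + 0.145 + 0.079 + 0.452 + 0.239) = 0.044.
Using total probability over the partition,
P(D) = P(D|H1)·P(H1) + P(D|H2)·P(H2) + P(D|H3)·P(H3) + P(D|H4)·P(H4) + P(D|H5)·P(H5) + P(D|H6)·P(H6)
      = 0.163·0.041 + 0.098·0.145 + 0.055·0.079 + 0.22·0.044 + 0.145·0.452 + 0.049·0.239
      = 0.006683 + 0.01421 + 0.004345 + 0.00968 + 0.06554 + 0.011711 = 0.112169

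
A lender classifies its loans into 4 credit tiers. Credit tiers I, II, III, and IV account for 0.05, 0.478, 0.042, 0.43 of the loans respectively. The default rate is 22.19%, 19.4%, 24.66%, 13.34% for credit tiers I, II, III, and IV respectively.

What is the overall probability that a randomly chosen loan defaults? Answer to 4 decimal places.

Using total probability over the partition,
P(D) = P(D|I)·P(I) + P(D|II)·P(II) + P(D|III)·P(III) + P(D|IV)·P(IV)
      = 0.2219·0.05 + 0.194·0.478 + 0.2466·0.042 + 0.1334·0.43
      = 0.011095 + 0.092732 + 0.0103572 + 0.057362 = 0.1715462

P(D) ≈ 0.1715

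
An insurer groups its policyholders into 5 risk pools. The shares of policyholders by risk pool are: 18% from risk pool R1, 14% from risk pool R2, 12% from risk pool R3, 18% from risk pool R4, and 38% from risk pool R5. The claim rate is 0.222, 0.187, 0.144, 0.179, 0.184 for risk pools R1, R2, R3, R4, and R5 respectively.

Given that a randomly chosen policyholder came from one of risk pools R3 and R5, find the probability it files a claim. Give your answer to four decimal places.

P(C|S) ≈ 0.1744

Let S = {R3, R5}.
P(S) = 0.12 + 0.38 = 0.5.
P(C ∩ S) = 0.144·0.12 + 0.184·0.38 = 0.01728 + 0.06992 = 0.0872.
P(C | S) = 0.0872 / 0.5 = 0.174400…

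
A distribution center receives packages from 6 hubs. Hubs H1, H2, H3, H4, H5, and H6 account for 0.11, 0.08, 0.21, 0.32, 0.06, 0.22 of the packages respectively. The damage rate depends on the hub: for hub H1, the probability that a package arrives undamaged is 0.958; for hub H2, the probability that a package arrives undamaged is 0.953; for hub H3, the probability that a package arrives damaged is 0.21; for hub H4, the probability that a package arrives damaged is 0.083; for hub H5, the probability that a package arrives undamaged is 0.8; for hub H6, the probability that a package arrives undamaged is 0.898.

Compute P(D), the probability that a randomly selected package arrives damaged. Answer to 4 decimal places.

P(D|H1) = 1 − 0.958 = 0.042.
P(D|H2) = 1 − 0.953 = 0.047.
P(D|H5) = 1 − 0.8 = 0.2.
P(D|H6) = 1 − 0.898 = 0.102.
P(D) = P(D|H1)·P(H1) + P(D|H2)·P(H2) + P(D|H3)·P(H3) + P(D|H4)·P(H4) + P(D|H5)·P(H5) + P(D|H6)·P(H6)
      = 0.042·0.11 + 0.047·0.08 + 0.21·0.21 + 0.083·0.32 + 0.2·0.06 + 0.102·0.22
      = 0.00462 + 0.00376 + 0.0441 + 0.02656 + 0.012 + 0.02244 = 0.11348

P(D) ≈ 0.1135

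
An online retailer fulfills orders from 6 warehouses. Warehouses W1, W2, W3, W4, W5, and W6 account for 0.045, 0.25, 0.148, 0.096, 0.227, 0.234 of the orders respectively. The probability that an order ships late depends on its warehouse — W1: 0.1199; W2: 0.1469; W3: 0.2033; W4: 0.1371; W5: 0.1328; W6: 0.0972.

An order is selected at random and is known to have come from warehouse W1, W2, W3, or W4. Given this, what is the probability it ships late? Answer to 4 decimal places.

0.1584

Let S = {W1, W2, W3, W4}.
P(S) = 0.045 + 0.25 + 0.148 + 0.096 = 0.539.
P(L ∩ S) = 0.1199·0.045 + 0.1469·0.25 + 0.2033·0.148 + 0.1371·0.096 = 0.0053955 + 0.036725 + 0.0300884 + 0.0131616 = 0.0853705.
P(L | S) = 0.0853705 / 0.539 = 0.158387…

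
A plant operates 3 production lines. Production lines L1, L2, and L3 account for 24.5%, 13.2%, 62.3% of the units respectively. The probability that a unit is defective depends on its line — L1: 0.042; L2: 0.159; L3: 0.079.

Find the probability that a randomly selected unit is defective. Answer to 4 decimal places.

By the law of total probability,
P(D) = P(D|L1)·P(L1) + P(D|L2)·P(L2) + P(D|L3)·P(L3)
      = 0.042·0.245 + 0.159·0.132 + 0.079·0.623
      = 0.01029 + 0.020988 + 0.049217 = 0.080495

0.0805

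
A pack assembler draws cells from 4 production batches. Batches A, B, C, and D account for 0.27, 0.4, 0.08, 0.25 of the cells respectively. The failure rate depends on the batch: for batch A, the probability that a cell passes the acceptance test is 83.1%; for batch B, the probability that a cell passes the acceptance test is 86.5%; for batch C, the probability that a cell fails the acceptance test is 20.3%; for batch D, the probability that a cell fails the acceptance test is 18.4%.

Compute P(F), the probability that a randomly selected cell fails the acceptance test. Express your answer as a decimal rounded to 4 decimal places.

P(F) ≈ 0.1619

P(F|A) = 1 − 0.831 = 0.169.
P(F|B) = 1 − 0.865 = 0.135.
Summing over the partition,
P(F) = P(F|A)·P(A) + P(F|B)·P(B) + P(F|C)·P(C) + P(F|D)·P(D)
      = 0.169·0.27 + 0.135·0.4 + 0.203·0.08 + 0.184·0.25
      = 0.04563 + 0.054 + 0.01624 + 0.046 = 0.16187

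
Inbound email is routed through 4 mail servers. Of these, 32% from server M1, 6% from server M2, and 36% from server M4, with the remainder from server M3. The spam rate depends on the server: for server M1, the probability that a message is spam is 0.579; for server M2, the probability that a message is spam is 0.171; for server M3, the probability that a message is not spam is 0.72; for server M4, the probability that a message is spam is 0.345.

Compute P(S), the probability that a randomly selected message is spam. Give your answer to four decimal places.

0.3925

P(M3) = 1 − (0.32 + 0.06 + 0.36) = 0.26.
P(S|M3) = 1 − 0.72 = 0.28.
By the law of total probability,
P(S) = P(S|M1)·P(M1) + P(S|M2)·P(M2) + P(S|M3)·P(M3) + P(S|M4)·P(M4)
      = 0.579·0.32 + 0.171·0.06 + 0.28·0.26 + 0.345·0.36
      = 0.18528 + 0.01026 + 0.0728 + 0.1242 = 0.39254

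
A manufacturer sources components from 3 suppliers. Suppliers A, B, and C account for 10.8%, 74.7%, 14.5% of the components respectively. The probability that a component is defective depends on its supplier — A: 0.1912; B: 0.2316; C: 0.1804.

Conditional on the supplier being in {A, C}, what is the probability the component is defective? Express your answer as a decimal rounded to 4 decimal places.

Let S = {A, C}.
P(S) = 0.108 + 0.145 = 0.253.
P(D ∩ S) = 0.1912·0.108 + 0.1804·0.145 = 0.0206496 + 0.026158 = 0.0468076.
P(D | S) = 0.0468076 / 0.253 = 0.185010…

P(D|S) ≈ 0.1850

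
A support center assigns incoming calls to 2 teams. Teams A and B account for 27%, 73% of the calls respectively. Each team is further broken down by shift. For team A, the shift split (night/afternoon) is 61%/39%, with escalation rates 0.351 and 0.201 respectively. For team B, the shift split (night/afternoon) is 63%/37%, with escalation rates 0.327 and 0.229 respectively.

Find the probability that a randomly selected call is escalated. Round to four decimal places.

P(E|A) = 0.61·0.351 + 0.39·0.201 = 0.21411 + 0.07839 = 0.2925
P(E|B) = 0.63·0.327 + 0.37·0.229 = 0.20601 + 0.08473 = 0.29074
Then overall,
P(E) = 0.27·0.2925 + 0.73·0.29074
      = 0.078975 + 0.2122402 = 0.2912152

P(E) ≈ 0.2912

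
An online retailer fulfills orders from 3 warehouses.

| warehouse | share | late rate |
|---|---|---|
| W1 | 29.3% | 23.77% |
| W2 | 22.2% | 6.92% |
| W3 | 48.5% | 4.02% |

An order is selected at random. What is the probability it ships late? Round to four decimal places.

P(L) = P(L|W1)·P(W1) + P(L|W2)·P(W2) + P(L|W3)·P(W3)
      = 0.2377·0.293 + 0.0692·0.222 + 0.0402·0.485
      = 0.0696461 + 0.0153624 + 0.019497 = 0.1045055

0.1045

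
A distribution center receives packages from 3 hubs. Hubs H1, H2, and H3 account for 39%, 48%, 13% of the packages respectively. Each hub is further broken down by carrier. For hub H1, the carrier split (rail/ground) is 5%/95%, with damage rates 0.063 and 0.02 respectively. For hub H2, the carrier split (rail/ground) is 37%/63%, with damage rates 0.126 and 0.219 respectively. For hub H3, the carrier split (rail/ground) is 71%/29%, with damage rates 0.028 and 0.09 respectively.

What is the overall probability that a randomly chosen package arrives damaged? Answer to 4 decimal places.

P(D|H1) = 0.05·0.063 + 0.95·0.02 = 0.00315 + 0.019 = 0.02215
P(D|H2) = 0.37·0.126 + 0.63·0.219 = 0.04662 + 0.13797 = 0.18459
P(D|H3) = 0.71·0.028 + 0.29·0.09 = 0.01988 + 0.0261 = 0.04598
Then overall,
P(D) = 0.39·0.02215 + 0.48·0.18459 + 0.13·0.04598
      = 0.0086385 + 0.0886032 + 0.0059774 = 0.1032191

P(D) ≈ 0.1032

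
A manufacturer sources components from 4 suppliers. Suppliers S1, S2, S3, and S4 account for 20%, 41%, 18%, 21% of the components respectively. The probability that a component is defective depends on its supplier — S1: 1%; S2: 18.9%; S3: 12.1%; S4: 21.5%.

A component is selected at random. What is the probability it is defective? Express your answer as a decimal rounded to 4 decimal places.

P(D) ≈ 0.1464

Summing over the partition,
P(D) = P(D|S1)·P(S1) + P(D|S2)·P(S2) + P(D|S3)·P(S3) + P(D|S4)·P(S4)
      = 0.01·0.2 + 0.189·0.41 + 0.121·0.18 + 0.215·0.21
      = 0.002 + 0.07749 + 0.02178 + 0.04515 = 0.14642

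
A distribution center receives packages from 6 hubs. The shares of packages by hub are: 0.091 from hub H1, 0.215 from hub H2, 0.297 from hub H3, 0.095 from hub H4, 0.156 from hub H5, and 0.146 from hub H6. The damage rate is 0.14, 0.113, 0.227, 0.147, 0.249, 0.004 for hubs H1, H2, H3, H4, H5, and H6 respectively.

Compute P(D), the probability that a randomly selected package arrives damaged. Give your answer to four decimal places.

P(D) ≈ 0.1578

By the law of total probability,
P(D) = P(D|H1)·P(H1) + P(D|H2)·P(H2) + P(D|H3)·P(H3) + P(D|H4)·P(H4) + P(D|H5)·P(H5) + P(D|H6)·P(H6)
      = 0.14·0.091 + 0.113·0.215 + 0.227·0.297 + 0.147·0.095 + 0.249·0.156 + 0.004·0.146
      = 0.01274 + 0.024295 + 0.067419 + 0.013965 + 0.038844 + 0.000584 = 0.157847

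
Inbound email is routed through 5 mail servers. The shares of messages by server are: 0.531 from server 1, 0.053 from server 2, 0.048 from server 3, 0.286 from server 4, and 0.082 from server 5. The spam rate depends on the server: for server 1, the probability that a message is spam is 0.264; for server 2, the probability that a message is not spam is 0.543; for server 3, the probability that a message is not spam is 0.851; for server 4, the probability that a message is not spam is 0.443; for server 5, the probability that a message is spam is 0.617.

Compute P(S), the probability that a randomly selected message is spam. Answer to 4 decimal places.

0.3815

P(S|2) = 1 − 0.543 = 0.457.
P(S|3) = 1 − 0.851 = 0.149.
P(S|4) = 1 − 0.443 = 0.557.
By the law of total probability,
P(S) = P(S|1)·P(1) + P(S|2)·P(2) + P(S|3)·P(3) + P(S|4)·P(4) + P(S|5)·P(5)
      = 0.264·0.531 + 0.457·0.053 + 0.149·0.048 + 0.557·0.286 + 0.617·0.082
      = 0.140184 + 0.024221 + 0.007152 + 0.159302 + 0.050594 = 0.381453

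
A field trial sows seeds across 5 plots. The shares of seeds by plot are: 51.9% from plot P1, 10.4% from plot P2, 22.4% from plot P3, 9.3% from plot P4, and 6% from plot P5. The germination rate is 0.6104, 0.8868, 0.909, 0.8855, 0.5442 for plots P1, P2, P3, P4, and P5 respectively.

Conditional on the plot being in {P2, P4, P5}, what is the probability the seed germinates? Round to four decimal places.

0.8063

Let S = {P2, P4, P5}.
P(S) = 0.104 + 0.093 + 0.06 = 0.257.
P(G ∩ S) = 0.8868·0.104 + 0.8855·0.093 + 0.5442·0.06 = 0.0922272 + 0.0823515 + 0.032652 = 0.2072307.
P(G | S) = 0.2072307 / 0.257 = 0.806345…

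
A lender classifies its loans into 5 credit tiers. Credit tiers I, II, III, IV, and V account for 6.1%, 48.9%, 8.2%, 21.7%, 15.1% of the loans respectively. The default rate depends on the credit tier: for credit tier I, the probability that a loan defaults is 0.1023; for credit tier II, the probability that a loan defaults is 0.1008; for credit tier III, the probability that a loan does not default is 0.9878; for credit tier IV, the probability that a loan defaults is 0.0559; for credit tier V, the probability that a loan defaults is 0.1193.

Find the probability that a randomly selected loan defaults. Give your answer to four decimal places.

P(D) ≈ 0.0867

P(D|III) = 1 − 0.9878 = 0.0122.
P(D) = P(D|I)·P(I) + P(D|II)·P(II) + P(D|III)·P(III) + P(D|IV)·P(IV) + P(D|V)·P(V)
      = 0.1023·0.061 + 0.1008·0.489 + 0.0122·0.082 + 0.0559·0.217 + 0.1193·0.151
      = 0.0062403 + 0.0492912 + 0.0010004 + 0.0121303 + 0.0180143 = 0.0866765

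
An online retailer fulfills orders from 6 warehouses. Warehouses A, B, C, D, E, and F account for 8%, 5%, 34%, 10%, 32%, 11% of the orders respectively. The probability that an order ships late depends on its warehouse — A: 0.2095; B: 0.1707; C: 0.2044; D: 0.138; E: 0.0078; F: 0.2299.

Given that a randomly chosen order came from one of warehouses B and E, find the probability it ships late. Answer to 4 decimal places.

P(L|S) ≈ 0.0298

Let S = {B, E}.
P(S) = 0.05 + 0.32 = 0.37.
P(L ∩ S) = 0.1707·0.05 + 0.0078·0.32 = 0.008535 + 0.002496 = 0.011031.
P(L | S) = 0.011031 / 0.37 = 0.029814…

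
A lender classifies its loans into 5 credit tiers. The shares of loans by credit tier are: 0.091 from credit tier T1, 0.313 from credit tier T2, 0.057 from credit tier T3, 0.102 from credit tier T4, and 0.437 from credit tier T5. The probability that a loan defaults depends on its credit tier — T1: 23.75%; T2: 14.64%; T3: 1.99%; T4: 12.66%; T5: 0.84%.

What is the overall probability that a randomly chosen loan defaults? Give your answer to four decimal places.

Summing over the partition,
P(D) = P(D|T1)·P(T1) + P(D|T2)·P(T2) + P(D|T3)·P(T3) + P(D|T4)·P(T4) + P(D|T5)·P(T5)
      = 0.2375·0.091 + 0.1464·0.313 + 0.0199·0.057 + 0.1266·0.102 + 0.0084·0.437
      = 0.0216125 + 0.0458232 + 0.0011343 + 0.0129132 + 0.0036708 = 0.085154

P(D) ≈ 0.0852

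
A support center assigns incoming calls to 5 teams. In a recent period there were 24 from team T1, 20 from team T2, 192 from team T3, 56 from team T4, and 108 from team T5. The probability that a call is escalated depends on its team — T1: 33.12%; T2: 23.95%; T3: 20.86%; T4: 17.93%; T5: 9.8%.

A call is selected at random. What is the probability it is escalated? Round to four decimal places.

Total: 24 + 20 + 192 + 56 + 108 = 400.
P(T1) = 24/400 = 0.06. P(T2) = 20/400 = 0.05. P(T3) = 192/400 = 0.48. P(T4) = 56/400 = 0.14. P(T5) = 108/400 = 0.27.
By the law of total probability,
P(E) = P(E|T1)·P(T1) + P(E|T2)·P(T2) + P(E|T3)·P(T3) + P(E|T4)·P(T4) + P(E|T5)·P(T5)
      = 0.3312·0.06 + 0.2395·0.05 + 0.2086·0.48 + 0.1793·0.14 + 0.098·0.27
      = 0.019872 + 0.011975 + 0.100128 + 0.025102 + 0.02646 = 0.183537

P(E) ≈ 0.1835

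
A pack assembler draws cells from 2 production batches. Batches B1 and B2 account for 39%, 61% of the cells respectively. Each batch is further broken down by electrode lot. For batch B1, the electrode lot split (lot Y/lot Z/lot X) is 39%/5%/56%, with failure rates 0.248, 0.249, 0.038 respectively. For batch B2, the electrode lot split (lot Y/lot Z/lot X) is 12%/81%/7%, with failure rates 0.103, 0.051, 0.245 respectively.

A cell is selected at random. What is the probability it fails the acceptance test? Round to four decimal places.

0.0941

P(F|B1) = 0.39·0.248 + 0.05·0.249 + 0.56·0.038 = 0.09672 + 0.01245 + 0.02128 = 0.13045
P(F|B2) = 0.12·0.103 + 0.81·0.051 + 0.07·0.245 = 0.01236 + 0.04131 + 0.01715 = 0.07082
Then overall,
P(F) = 0.39·0.13045 + 0.61·0.07082
      = 0.0508755 + 0.0432002 = 0.0940757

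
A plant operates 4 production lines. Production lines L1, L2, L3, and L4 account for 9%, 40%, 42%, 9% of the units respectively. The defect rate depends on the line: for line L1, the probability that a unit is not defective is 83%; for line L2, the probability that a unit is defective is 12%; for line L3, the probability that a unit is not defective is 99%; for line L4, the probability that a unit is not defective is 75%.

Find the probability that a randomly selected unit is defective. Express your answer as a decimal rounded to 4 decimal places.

P(D|L1) = 1 − 0.83 = 0.17.
P(D|L3) = 1 − 0.99 = 0.01.
P(D|L4) = 1 − 0.75 = 0.25.
P(D) = P(D|L1)·P(L1) + P(D|L2)·P(L2) + P(D|L3)·P(L3) + P(D|L4)·P(L4)
      = 0.17·0.09 + 0.12·0.4 + 0.01·0.42 + 0.25·0.09
      = 0.0153 + 0.048 + 0.0042 + 0.0225 = 0.09

P(D) ≈ 0.0900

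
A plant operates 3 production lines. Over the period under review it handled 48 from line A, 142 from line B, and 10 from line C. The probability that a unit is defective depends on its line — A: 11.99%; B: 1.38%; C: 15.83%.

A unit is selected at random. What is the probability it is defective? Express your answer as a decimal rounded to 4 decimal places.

P(D) ≈ 0.0465

Total: 48 + 142 + 10 = 200.
P(A) = 48/200 = 0.24. P(B) = 142/200 = 0.71. P(C) = 10/200 = 0.05.
P(D) = P(D|A)·P(A) + P(D|B)·P(B) + P(D|C)·P(C)
      = 0.1199·0.24 + 0.0138·0.71 + 0.1583·0.05
      = 0.028776 + 0.009798 + 0.007915 = 0.046489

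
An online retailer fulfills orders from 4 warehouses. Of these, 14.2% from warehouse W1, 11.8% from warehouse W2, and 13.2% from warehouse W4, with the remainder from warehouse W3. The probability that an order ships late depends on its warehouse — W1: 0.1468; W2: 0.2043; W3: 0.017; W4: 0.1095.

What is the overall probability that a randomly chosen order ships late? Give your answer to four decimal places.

0.0697

P(W3) = 1 − (0.142 + 0.118 + 0.132) = 0.608.
P(L) = P(L|W1)·P(W1) + P(L|W2)·P(W2) + P(L|W3)·P(W3) + P(L|W4)·P(W4)
      = 0.1468·0.142 + 0.2043·0.118 + 0.017·0.608 + 0.1095·0.132
      = 0.0208456 + 0.0241074 + 0.010336 + 0.014454 = 0.069743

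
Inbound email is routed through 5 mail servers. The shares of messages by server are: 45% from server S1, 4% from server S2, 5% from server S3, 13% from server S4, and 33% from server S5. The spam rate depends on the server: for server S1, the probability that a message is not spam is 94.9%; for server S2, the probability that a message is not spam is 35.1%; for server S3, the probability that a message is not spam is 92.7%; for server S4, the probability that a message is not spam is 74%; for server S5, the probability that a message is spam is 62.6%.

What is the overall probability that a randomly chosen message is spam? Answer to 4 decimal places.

P(S) ≈ 0.2929

P(S|S1) = 1 − 0.949 = 0.051.
P(S|S2) = 1 − 0.351 = 0.649.
P(S|S3) = 1 − 0.927 = 0.073.
P(S|S4) = 1 − 0.74 = 0.26.
Summing over the partition,
P(S) = P(S|S1)·P(S1) + P(S|S2)·P(S2) + P(S|S3)·P(S3) + P(S|S4)·P(S4) + P(S|S5)·P(S5)
      = 0.051·0.45 + 0.649·0.04 + 0.073·0.05 + 0.26·0.13 + 0.626·0.33
      = 0.02295 + 0.02596 + 0.00365 + 0.0338 + 0.20658 = 0.29294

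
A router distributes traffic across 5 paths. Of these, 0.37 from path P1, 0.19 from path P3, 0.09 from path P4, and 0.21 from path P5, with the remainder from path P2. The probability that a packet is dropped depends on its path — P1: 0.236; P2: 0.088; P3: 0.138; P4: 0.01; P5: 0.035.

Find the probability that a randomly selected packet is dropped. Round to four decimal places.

P(P2) = 1 − (0.37 + 0.19 + 0.09 + 0.21) = 0.14.
Using total probability over the partition,
P(L) = P(L|P1)·P(P1) + P(L|P2)·P(P2) + P(L|P3)·P(P3) + P(L|P4)·P(P4) + P(L|P5)·P(P5)
      = 0.236·0.37 + 0.088·0.14 + 0.138·0.19 + 0.01·0.09 + 0.035·0.21
      = 0.08732 + 0.01232 + 0.02622 + 0.0009 + 0.00735 = 0.13411

0.1341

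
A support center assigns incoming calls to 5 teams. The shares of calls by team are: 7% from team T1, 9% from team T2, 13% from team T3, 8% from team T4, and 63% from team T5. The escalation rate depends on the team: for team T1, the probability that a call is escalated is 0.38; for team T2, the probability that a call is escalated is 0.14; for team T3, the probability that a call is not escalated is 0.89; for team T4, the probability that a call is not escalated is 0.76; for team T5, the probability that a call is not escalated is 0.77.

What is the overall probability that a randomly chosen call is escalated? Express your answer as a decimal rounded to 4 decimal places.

P(E) ≈ 0.2176

P(E|T3) = 1 − 0.89 = 0.11.
P(E|T4) = 1 − 0.76 = 0.24.
P(E|T5) = 1 − 0.77 = 0.23.
Summing over the partition,
P(E) = P(E|T1)·P(T1) + P(E|T2)·P(T2) + P(E|T3)·P(T3) + P(E|T4)·P(T4) + P(E|T5)·P(T5)
      = 0.38·0.07 + 0.14·0.09 + 0.11·0.13 + 0.24·0.08 + 0.23·0.63
      = 0.0266 + 0.0126 + 0.0143 + 0.0192 + 0.1449 = 0.2176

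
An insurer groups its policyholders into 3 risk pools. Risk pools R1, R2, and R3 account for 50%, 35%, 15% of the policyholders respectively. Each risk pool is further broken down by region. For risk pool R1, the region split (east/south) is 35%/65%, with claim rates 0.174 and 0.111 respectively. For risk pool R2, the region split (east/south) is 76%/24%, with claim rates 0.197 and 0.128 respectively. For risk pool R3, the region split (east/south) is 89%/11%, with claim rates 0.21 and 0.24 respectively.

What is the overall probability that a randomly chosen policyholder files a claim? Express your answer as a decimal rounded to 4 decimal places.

0.1617

P(C|R1) = 0.35·0.174 + 0.65·0.111 = 0.0609 + 0.07215 = 0.13305
P(C|R2) = 0.76·0.197 + 0.24·0.128 = 0.14972 + 0.03072 = 0.18044
P(C|R3) = 0.89·0.21 + 0.11·0.24 = 0.1869 + 0.0264 = 0.2133
By total probability over the outer partition,
P(C) = 0.5·0.13305 + 0.35·0.18044 + 0.15·0.2133
      = 0.066525 + 0.063154 + 0.031995 = 0.161674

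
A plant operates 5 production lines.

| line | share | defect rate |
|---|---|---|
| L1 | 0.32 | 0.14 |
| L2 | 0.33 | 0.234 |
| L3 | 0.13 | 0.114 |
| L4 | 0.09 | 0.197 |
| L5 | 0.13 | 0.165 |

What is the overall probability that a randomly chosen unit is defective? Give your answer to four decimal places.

By the law of total probability,
P(D) = P(D|L1)·P(L1) + P(D|L2)·P(L2) + P(D|L3)·P(L3) + P(D|L4)·P(L4) + P(D|L5)·P(L5)
      = 0.14·0.32 + 0.234·0.33 + 0.114·0.13 + 0.197·0.09 + 0.165·0.13
      = 0.0448 + 0.07722 + 0.01482 + 0.01773 + 0.02145 = 0.17602

0.1760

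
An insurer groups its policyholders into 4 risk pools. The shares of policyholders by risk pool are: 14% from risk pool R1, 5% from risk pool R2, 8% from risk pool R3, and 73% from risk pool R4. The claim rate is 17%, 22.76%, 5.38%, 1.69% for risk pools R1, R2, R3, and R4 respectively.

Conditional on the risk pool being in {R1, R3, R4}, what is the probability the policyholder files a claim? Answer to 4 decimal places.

Let S = {R1, R3, R4}.
P(S) = 0.14 + 0.08 + 0.73 = 0.95.
P(C ∩ S) = 0.17·0.14 + 0.0538·0.08 + 0.0169·0.73 = 0.0238 + 0.004304 + 0.012337 = 0.040441.
P(C | S) = 0.040441 / 0.95 = 0.042569…

0.0426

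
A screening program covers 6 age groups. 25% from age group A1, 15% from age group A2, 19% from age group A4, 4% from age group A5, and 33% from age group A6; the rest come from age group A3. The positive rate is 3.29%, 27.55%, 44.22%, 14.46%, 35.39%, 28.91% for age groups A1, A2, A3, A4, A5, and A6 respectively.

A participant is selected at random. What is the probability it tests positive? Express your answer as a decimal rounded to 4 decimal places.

P(A3) = 1 − (0.25 + 0.15 + 0.19 + 0.04 + 0.33) = 0.04.
Using total probability over the partition,
P(T) = P(T|A1)·P(A1) + P(T|A2)·P(A2) + P(T|A3)·P(A3) + P(T|A4)·P(A4) + P(T|A5)·P(A5) + P(T|A6)·P(A6)
      = 0.0329·0.25 + 0.2755·0.15 + 0.4422·0.04 + 0.1446·0.19 + 0.3539·0.04 + 0.2891·0.33
      = 0.008225 + 0.041325 + 0.017688 + 0.027474 + 0.014156 + 0.095403 = 0.204271

P(T) ≈ 0.2043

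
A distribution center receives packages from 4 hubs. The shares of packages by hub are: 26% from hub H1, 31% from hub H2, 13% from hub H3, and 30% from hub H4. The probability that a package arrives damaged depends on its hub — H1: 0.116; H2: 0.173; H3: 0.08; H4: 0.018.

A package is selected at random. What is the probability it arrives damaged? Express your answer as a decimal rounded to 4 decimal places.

0.0996

P(D) = P(D|H1)·P(H1) + P(D|H2)·P(H2) + P(D|H3)·P(H3) + P(D|H4)·P(H4)
      = 0.116·0.26 + 0.173·0.31 + 0.08·0.13 + 0.018·0.3
      = 0.03016 + 0.05363 + 0.0104 + 0.0054 = 0.09959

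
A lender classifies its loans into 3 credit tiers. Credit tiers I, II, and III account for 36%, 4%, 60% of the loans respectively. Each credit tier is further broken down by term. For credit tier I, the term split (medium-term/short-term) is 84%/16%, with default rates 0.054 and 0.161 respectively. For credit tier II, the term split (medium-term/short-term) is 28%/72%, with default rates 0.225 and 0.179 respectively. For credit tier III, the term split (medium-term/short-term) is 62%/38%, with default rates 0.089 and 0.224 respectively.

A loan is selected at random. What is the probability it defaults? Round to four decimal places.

P(D) ≈ 0.1175

P(D|I) = 0.84·0.054 + 0.16·0.161 = 0.04536 + 0.02576 = 0.07112
P(D|II) = 0.28·0.225 + 0.72·0.179 = 0.063 + 0.12888 = 0.19188
P(D|III) = 0.62·0.089 + 0.38·0.224 = 0.05518 + 0.08512 = 0.1403
Then overall,
P(D) = 0.36·0.07112 + 0.04·0.19188 + 0.6·0.1403
      = 0.0256032 + 0.0076752 + 0.08418 = 0.1174584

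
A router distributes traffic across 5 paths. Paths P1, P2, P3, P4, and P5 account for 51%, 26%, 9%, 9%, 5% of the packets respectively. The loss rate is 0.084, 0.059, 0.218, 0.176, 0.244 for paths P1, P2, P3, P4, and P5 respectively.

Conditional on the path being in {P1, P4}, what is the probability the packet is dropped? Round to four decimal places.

Let S = {P1, P4}.
P(S) = 0.51 + 0.09 = 0.6.
P(L ∩ S) = 0.084·0.51 + 0.176·0.09 = 0.04284 + 0.01584 = 0.05868.
P(L | S) = 0.05868 / 0.6 = 0.097800…

0.0978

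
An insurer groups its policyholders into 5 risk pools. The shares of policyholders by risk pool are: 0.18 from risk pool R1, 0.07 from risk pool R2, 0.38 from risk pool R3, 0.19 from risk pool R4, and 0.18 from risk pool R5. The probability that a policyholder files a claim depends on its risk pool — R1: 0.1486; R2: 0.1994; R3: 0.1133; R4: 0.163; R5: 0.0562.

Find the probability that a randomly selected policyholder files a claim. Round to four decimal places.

0.1248

P(C) = P(C|R1)·P(R1) + P(C|R2)·P(R2) + P(C|R3)·P(R3) + P(C|R4)·P(R4) + P(C|R5)·P(R5)
      = 0.1486·0.18 + 0.1994·0.07 + 0.1133·0.38 + 0.163·0.19 + 0.0562·0.18
      = 0.026748 + 0.013958 + 0.043054 + 0.03097 + 0.010116 = 0.124846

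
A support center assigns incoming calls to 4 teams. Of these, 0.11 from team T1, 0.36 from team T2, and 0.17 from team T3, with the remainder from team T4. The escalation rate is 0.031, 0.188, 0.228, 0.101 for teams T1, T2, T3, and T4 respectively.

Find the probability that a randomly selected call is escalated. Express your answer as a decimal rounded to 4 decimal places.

P(T4) = 1 − (0.11 + 0.36 + 0.17) = 0.36.
P(E) = P(E|T1)·P(T1) + P(E|T2)·P(T2) + P(E|T3)·P(T3) + P(E|T4)·P(T4)
      = 0.031·0.11 + 0.188·0.36 + 0.228·0.17 + 0.101·0.36
      = 0.00341 + 0.06768 + 0.03876 + 0.03636 = 0.14621

P(E) ≈ 0.1462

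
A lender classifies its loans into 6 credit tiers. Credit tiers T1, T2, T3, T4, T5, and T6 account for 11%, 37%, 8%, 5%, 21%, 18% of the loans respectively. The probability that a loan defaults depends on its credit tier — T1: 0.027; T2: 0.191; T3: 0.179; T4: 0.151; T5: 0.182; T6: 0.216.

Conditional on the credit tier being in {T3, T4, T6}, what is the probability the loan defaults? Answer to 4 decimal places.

Let S = {T3, T4, T6}.
P(S) = 0.08 + 0.05 + 0.18 = 0.31.
P(D ∩ S) = 0.179·0.08 + 0.151·0.05 + 0.216·0.18 = 0.01432 + 0.00755 + 0.03888 = 0.06075.
P(D | S) = 0.06075 / 0.31 = 0.195968…

0.1960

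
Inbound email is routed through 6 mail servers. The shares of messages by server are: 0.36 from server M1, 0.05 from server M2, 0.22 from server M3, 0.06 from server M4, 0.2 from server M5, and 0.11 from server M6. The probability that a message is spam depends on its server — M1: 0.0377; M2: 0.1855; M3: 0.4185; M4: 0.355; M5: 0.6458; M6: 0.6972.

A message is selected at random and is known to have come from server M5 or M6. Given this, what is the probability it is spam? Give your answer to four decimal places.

Let J = {M5, M6}.
P(J) = 0.2 + 0.11 = 0.31.
P(S ∩ J) = 0.6458·0.2 + 0.6972·0.11 = 0.12916 + 0.076692 = 0.205852.
P(S | J) = 0.205852 / 0.31 = 0.664039…

P(S|J) ≈ 0.6640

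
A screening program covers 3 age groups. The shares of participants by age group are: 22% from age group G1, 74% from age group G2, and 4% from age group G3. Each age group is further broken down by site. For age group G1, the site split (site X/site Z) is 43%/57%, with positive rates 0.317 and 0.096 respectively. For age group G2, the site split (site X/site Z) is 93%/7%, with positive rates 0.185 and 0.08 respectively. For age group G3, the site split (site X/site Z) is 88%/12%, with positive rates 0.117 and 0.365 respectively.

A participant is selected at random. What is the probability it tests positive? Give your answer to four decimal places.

P(T|G1) = 0.43·0.317 + 0.57·0.096 = 0.13631 + 0.05472 = 0.19103
P(T|G2) = 0.93·0.185 + 0.07·0.08 = 0.17205 + 0.0056 = 0.17765
P(T|G3) = 0.88·0.117 + 0.12·0.365 = 0.10296 + 0.0438 = 0.14676
Then overall,
P(T) = 0.22·0.19103 + 0.74·0.17765 + 0.04·0.14676
      = 0.0420266 + 0.131461 + 0.0058704 = 0.179358

P(T) ≈ 0.1794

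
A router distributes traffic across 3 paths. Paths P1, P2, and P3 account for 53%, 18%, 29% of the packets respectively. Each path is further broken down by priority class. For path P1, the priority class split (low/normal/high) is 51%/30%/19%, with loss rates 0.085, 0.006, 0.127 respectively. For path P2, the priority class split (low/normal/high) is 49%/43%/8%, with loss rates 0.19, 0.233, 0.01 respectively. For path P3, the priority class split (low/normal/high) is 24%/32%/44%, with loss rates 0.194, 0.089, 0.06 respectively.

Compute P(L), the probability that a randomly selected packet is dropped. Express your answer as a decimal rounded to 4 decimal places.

0.1011

P(L|P1) = 0.51·0.085 + 0.3·0.006 + 0.19·0.127 = 0.04335 + 0.0018 + 0.02413 = 0.06928
P(L|P2) = 0.49·0.19 + 0.43·0.233 + 0.08·0.01 = 0.0931 + 0.10019 + 0.0008 = 0.19409
P(L|P3) = 0.24·0.194 + 0.32·0.089 + 0.44·0.06 = 0.04656 + 0.02848 + 0.0264 = 0.10144
By total probability over the outer partition,
P(L) = 0.53·0.06928 + 0.18·0.19409 + 0.29·0.10144
      = 0.0367184 + 0.0349362 + 0.0294176 = 0.1010722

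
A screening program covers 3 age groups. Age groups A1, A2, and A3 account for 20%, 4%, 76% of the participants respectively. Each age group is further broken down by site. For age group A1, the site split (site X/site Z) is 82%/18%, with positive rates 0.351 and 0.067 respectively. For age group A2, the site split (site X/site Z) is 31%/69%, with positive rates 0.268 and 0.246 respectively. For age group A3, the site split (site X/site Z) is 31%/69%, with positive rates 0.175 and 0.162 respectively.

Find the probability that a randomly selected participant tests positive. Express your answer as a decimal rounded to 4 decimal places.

P(T|A1) = 0.82·0.351 + 0.18·0.067 = 0.28782 + 0.01206 = 0.29988
P(T|A2) = 0.31·0.268 + 0.69·0.246 = 0.08308 + 0.16974 = 0.25282
P(T|A3) = 0.31·0.175 + 0.69·0.162 = 0.05425 + 0.11178 = 0.16603
Then overall,
P(T) = 0.2·0.29988 + 0.04·0.25282 + 0.76·0.16603
      = 0.059976 + 0.0101128 + 0.1261828 = 0.1962716

0.1963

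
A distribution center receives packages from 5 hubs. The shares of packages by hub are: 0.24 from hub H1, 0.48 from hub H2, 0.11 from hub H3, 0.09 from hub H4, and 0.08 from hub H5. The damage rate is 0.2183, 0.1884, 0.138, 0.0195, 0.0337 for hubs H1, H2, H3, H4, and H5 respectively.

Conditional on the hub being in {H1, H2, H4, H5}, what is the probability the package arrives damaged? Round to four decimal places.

Let S = {H1, H2, H4, H5}.
P(S) = 0.24 + 0.48 + 0.09 + 0.08 = 0.89.
P(D ∩ S) = 0.2183·0.24 + 0.1884·0.48 + 0.0195·0.09 + 0.0337·0.08 = 0.052392 + 0.090432 + 0.001755 + 0.002696 = 0.147275.
P(D | S) = 0.147275 / 0.89 = 0.165478…

0.1655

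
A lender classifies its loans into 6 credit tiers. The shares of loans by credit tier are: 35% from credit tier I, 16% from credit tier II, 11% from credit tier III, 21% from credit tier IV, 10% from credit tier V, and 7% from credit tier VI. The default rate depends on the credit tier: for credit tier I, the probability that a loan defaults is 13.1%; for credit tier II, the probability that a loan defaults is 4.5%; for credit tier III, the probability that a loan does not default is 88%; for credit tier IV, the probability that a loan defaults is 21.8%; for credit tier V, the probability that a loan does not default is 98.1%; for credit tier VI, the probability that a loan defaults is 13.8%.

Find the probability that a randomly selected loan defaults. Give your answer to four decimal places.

P(D) ≈ 0.1236

P(D|III) = 1 − 0.88 = 0.12.
P(D|V) = 1 − 0.981 = 0.019.
P(D) = P(D|I)·P(I) + P(D|II)·P(II) + P(D|III)·P(III) + P(D|IV)·P(IV) + P(D|V)·P(V) + P(D|VI)·P(VI)
      = 0.131·0.35 + 0.045·0.16 + 0.12·0.11 + 0.218·0.21 + 0.019·0.1 + 0.138·0.07
      = 0.04585 + 0.0072 + 0.0132 + 0.04578 + 0.0019 + 0.00966 = 0.12359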